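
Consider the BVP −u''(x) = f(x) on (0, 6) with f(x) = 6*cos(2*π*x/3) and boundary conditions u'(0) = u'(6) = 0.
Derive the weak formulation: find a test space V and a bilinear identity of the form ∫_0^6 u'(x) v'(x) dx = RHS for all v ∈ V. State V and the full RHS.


V = H^1(0, 6) (no boundary constraint on v; u is determined up to an additive constant); weak form: ∫_0^6 u'v' dx = ∫_0^6 (6*cos(2*π*x/3)) v dx for all v ∈ V.

Multiply both sides by a test function v and integrate from 0 to 6:
  ∫_0^6 −u''(x) v(x) dx = ∫_0^6 f(x) v(x) dx.
Integrate the LHS by parts once:
  ∫_0^6 −u'' v dx = −[u'(x) v(x)]_0^6 + ∫_0^6 u'(x) v'(x) dx.
Thus ∫_0^6 u'(x) v'(x) dx = ∫_0^6 f(x) v(x) dx + [u'(x) v(x)]_0^6.
Choose V so that boundary terms are either known or forced to vanish.
u has homogeneous Neumann: u'(0) = u'(6) = 0. So [u' v]_0^6 = 0·v(6) − 0·v(0) = 0 for any v; take V = H^1(0, 6).
Weak formulation: find u (satisfying any essential BC) such that ∫_0^6 u'(x) v'(x) dx = ∫_0^6 f v dx for all v ∈ V (homogeneous Neumann, so boundary terms vanish).
Substituting f(x) = 6*cos(2*π*x/3), the right-hand side is ∫_0^6 (6*cos(2*π*x/3)) v dx.
Compatibility check (pure Neumann): taking v ≡ 1 ∈ V gives 0 = ∫_0^6 f dx + (0) − (0), i.e. ∫_0^6 f dx must equal u'(0) − u'(6) = 0. Indeed ∫_0^6 (6*cos(2*π*x/3)) dx = 0, so the data are compatible. The solution is then unique only up to an additive constant (fix it e.g. by requiring ∫_0^6 u dx = 0).


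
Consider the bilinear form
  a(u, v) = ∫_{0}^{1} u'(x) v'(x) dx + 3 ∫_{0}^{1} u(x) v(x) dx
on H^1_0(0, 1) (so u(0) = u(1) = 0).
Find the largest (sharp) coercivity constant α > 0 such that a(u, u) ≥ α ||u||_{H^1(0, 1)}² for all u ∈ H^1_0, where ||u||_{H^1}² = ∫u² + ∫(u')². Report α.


α = 1

Coercivity of a(·,·) on H^1_0(0, 1) means a(u, u) ≥ α ||u||_{H^1}² for every u ∈ H^1_0.
The interval has length L = 1, and Poincaré/coercivity depend only on L. Here a(u, u) = ∫(u')² + (3)·∫u².
Here c = 3 ≥ 1, so a(u,u) = ∫(u')² + c∫u² ≥ ∫(u')² + ∫u² = ||u||_{H^1}², i.e. α = 1 works. No larger α is possible: a(u,u) ≥ α||u||_{H^1}² means (1−α)∫(u')² ≥ (α−c)∫u², and for the modes u_n = sin(nπ(x−x₀)/L) (x₀ the left endpoint) one has ∫u_n²/∫(u_n')² = (L/(nπ))² → 0, so a(u_n,u_n)/||u_n||_{H^1}² → 1. Hence the optimal constant is α = 1.
Therefore α = 1.


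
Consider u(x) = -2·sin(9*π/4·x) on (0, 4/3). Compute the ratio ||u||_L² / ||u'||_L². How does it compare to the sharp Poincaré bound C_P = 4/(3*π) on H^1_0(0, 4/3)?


||u||_L² / ||u'||_L² = 4/(9*π) < C_P = 4/(3*π).

u(x) = -2·sin(9*π/4·x), so u'(x) = -9*π*cos(9*π*x/4)/2.
Writing u(x) = A·sin(kπx/L) with A = -2 and k = 3, use ∫_0^L sin²(kπx/L) dx = L/2 and ∫_0^L cos²(kπx/L) dx = L/2.
u² = 4·sin²(9*π/4·x) and (u')² = 81*π^2/4·cos²(9*π/4·x), and each of sin², cos² integrates to L/2 = 2/3 over (0, 4/3).
∫_0^4/3 u² dx = 8/3, so ||u||_L² = 2*sqrt(6)/3.
∫_0^4/3 (u')² dx = 27*π^2/2, so ||u'||_L² = 3*sqrt(6)*π/2.
Ratio ||u||_L² / ||u'||_L² = 4/(9*π).
Sharp Poincaré constant on H^1_0(0, 4/3) is C_P = L/π = 4/(3*π), achieved by sin(3*π/4·x).
This is the k = 3 harmonic; the ratio L/(kπ) is strictly less than C_P = L/π, consistent with the sharp inequality ||u||_L² ≤ C_P ||u'||_L².


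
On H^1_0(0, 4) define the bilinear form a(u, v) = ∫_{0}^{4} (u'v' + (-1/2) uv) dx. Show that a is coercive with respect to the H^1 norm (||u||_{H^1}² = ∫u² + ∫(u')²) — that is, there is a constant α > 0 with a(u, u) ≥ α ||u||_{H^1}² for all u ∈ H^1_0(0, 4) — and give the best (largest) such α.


α = (-8 + π^2)/(π^2 + 16)

Coercivity of a(·,·) on H^1_0(0, 4) means a(u, u) ≥ α ||u||_{H^1}² for every u ∈ H^1_0.
The interval has length L = 4, and Poincaré/coercivity depend only on L. Here a(u, u) = ∫(u')² + (-1/2)·∫u².
Here c = -1/2 < 0 with |c| < (π/L)² = π^2/16, so coercivity still holds. The condition a(u,u) ≥ α||u||_{H^1}² reads (1−α)∫(u')² ≥ (α−c)∫u². Any admissible α is ≤ 1 (rapidly oscillating u have ∫u²/∫(u')² → 0), and α = 1 would force 0 ≥ (1−c)∫u², impossible since c < 1; so 1−α > 0. By the sharp Poincaré inequality on H^1_0 of an interval of length L, ∫(u')² ≥ (π/L)²∫u² with equality for the first sine mode sin(π(x−x₀)/L) (x₀ the left endpoint), so the inequality holds for all u iff (1−α)(π/L)² ≥ α − c, i.e. α ≤ ((π/L)² + c)/((π/L)² + 1) = (1 + c(L/π)²)/(1 + (L/π)²). (Direct route, valid since c ≤ 0: Poincaré gives c∫u² ≥ c(L/π)²∫(u')², so a(u,u) ≥ (1 + c(L/π)²)∫(u')², while ||u||_{H^1}² ≤ (1 + (L/π)²)∫(u')²; dividing yields the same α.) With (π/L)² = π^2/16 and c = -1/2, the largest admissible constant is α = ((π/L)² + c)/((π/L)² + 1).
Simplifying, α = (-8 + π^2)/(π^2 + 16).


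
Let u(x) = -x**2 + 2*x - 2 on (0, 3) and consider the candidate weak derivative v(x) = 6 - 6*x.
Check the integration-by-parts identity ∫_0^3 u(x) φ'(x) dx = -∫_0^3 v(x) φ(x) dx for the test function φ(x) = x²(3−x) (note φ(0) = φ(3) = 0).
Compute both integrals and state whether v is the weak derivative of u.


LHS = 54/5, RHS = 162/5. No, v is not the weak derivative of u.

u(x) = -x**2 + 2*x - 2, classical derivative u'(x) = 2 - 2*x.
φ(x) = x²(3−x), so φ'(x) = 3*x*(2 - x).
Note φ(0) = φ(3) = 0, so the boundary term u·φ vanishes.
LHS = ∫_0^3 u(x) φ'(x) dx = ∫_0^3 (3*x^4 - 12*x^3 + 18*x^2 - 12*x) dx. Term by term:
  ∫_0^3 3*x^4 dx = 729/5;  ∫_0^3 -12*x^3 dx = -243;  ∫_0^3 18*x^2 dx = 162;
  ∫_0^3 -12*x dx = -54.
Sum: 729/5 − 243 + 162 − 54 = 54/5.
So LHS = 54/5.
∫_0^3 v(x) φ(x) dx = ∫_0^3 (6*x^4 - 24*x^3 + 18*x^2) dx. Term by term:
  ∫_0^3 6*x^4 dx = 1458/5;  ∫_0^3 -24*x^3 dx = -486;  ∫_0^3 18*x^2 dx = 162.
Sum: 1458/5 − 486 + 162 = -162/5.
So RHS = -∫_0^3 v(x) φ(x) dx = 162/5.
LHS − RHS = -108/5 ≠ 0, so the identity fails.
(For a valid weak derivative the identity must hold for EVERY test function, in particular this one. The failure shows v is NOT the weak derivative of u.)
Correct weak derivative would be u'(x) = 2 - 2*x.


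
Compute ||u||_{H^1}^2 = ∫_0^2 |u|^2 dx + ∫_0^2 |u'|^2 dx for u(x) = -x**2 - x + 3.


||u||_{H^1}^2 = 416/15

The H^1 norm (squared) on an interval (0, L) is
  ||u||_{H^1}^2 = ∫_0^L u(x)^2 dx + ∫_0^L u'(x)^2 dx.
Compute u'(x) = -2*x - 1.
Then u(x)^2 = x**4 + 2*x**3 - 5*x**2 - 6*x + 9 and u'(x)^2 = 4*x**2 + 4*x + 1.
Integrate each monomial from 0 to 2 using ∫_0^2 c·x^n dx = c·2^(n+1)/(n+1):
  ∫_0^2 u(x)^2 dx = ∫_0^2 (x^4 + 2*x^3 - 5*x^2 - 6*x + 9) dx. Term by term:
    ∫_0^2 x^4 dx = 32/5;  ∫_0^2 2*x^3 dx = 8;  ∫_0^2 -5*x^2 dx = -40/3;
    ∫_0^2 -6*x dx = -12;  ∫_0^2 9 dx = 18.
  Sum: 32/5 + 8 − 40/3 − 12 + 18 = 106/15.
  ∫_0^2 u'(x)^2 dx = ∫_0^2 (4*x^2 + 4*x + 1) dx. Term by term:
    ∫_0^2 4*x^2 dx = 32/3;  ∫_0^2 4*x dx = 8;  ∫_0^2 1 dx = 2.
  Sum: 32/3 + 8 + 2 = 62/3.
Adding: ||u||_{H^1}^2 = 106/15 + 62/3 = 416/15.


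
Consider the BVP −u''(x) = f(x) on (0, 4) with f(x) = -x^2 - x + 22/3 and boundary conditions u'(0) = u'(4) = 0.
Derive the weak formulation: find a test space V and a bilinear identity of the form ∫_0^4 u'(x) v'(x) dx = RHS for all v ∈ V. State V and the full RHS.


V = H^1(0, 4) (no boundary constraint on v; u is determined up to an additive constant); weak form: ∫_0^4 u'v' dx = ∫_0^4 (-x^2 - x + 22/3) v dx for all v ∈ V.

Multiply both sides by a test function v and integrate from 0 to 4:
  ∫_0^4 −u''(x) v(x) dx = ∫_0^4 f(x) v(x) dx.
Integrate the LHS by parts once:
  ∫_0^4 −u'' v dx = −[u'(x) v(x)]_0^4 + ∫_0^4 u'(x) v'(x) dx.
Thus ∫_0^4 u'(x) v'(x) dx = ∫_0^4 f(x) v(x) dx + [u'(x) v(x)]_0^4.
Choose V so that boundary terms are either known or forced to vanish.
u has homogeneous Neumann: u'(0) = u'(4) = 0. So [u' v]_0^4 = 0·v(4) − 0·v(0) = 0 for any v; take V = H^1(0, 4).
Weak formulation: find u (satisfying any essential BC) such that ∫_0^4 u'(x) v'(x) dx = ∫_0^4 f v dx for all v ∈ V (homogeneous Neumann, so boundary terms vanish).
Substituting f(x) = -x^2 - x + 22/3, the right-hand side is ∫_0^4 (-x^2 - x + 22/3) v dx.
Compatibility check (pure Neumann): taking v ≡ 1 ∈ V gives 0 = ∫_0^4 f dx + (0) − (0), i.e. ∫_0^4 f dx must equal u'(0) − u'(4) = 0. Indeed ∫_0^4 (-x^2 - x + 22/3) dx = 0, so the data are compatible. The solution is then unique only up to an additive constant (fix it e.g. by requiring ∫_0^4 u dx = 0).


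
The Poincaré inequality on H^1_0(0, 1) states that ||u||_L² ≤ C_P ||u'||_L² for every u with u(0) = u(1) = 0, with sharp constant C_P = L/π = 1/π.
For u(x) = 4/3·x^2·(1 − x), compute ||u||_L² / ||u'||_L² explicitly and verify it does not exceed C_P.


||u||_L² / ||u'||_L² = sqrt(14)/14 < C_P = 1/π.

u(x) = 4/3·x^2·(1 − x), so u'(x) = 4*x*(2 - 3*x)/3.
u(x) = 4/3·x^2·(1 − x) vanishes at x = 0 and x = 1, so u ∈ H^1_0(0, 1). Differentiate via the product rule and integrate the resulting polynomials term by term.
  ∫_0^1 u² dx = ∫_0^1 (16*x^6/9 - 32*x^5/9 + 16*x^4/9) dx. Term by term:
    ∫_0^1 16*x^6/9 dx = 16/63;  ∫_0^1 -32*x^5/9 dx = -16/27;  ∫_0^1 16*x^4/9 dx = 16/45.
  Sum: 16/63 − 16/27 + 16/45 = 16/945.
  ∫_0^1 (u')² dx = ∫_0^1 (16*x^4 - 64*x^3/3 + 64*x^2/9) dx. Term by term:
    ∫_0^1 16*x^4 dx = 16/5;  ∫_0^1 -64*x^3/3 dx = -16/3;  ∫_0^1 64*x^2/9 dx = 64/27.
  Sum: 16/5 − 16/3 + 64/27 = 32/135.
∫_0^1 u² dx = 16/945, so ||u||_L² = 4*sqrt(105)/315.
∫_0^1 (u')² dx = 32/135, so ||u'||_L² = 4*sqrt(30)/45.
Ratio ||u||_L² / ||u'||_L² = sqrt(14)/14.
Sharp Poincaré constant on H^1_0(0, 1) is C_P = L/π = 1/π, achieved by sin(π·x).
A polynomial bump cannot attain the sharp Poincaré constant (only the first sine eigenfunction does), so the ratio is strictly less than C_P, consistent with ||u||_L² ≤ C_P ||u'||_L².


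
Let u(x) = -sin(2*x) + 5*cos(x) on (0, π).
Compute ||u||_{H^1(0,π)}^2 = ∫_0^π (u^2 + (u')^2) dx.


||u||_{H^1(0,π)}^2 = -80/3 + 55*π/2

u'(x) = -5*sin(x) - 2*cos(2*x).
Expand u² and (u')² and integrate term by term on (0, π), using: for integers n ≥ 1, ∫_0^π sin²(nx) dx = ∫_0^π cos²(nx) dx = π/2; for n ≠ n', ∫_0^π sin(nx)sin(n'x) dx = ∫_0^π cos(nx)cos(n'x) dx = 0; and by product-to-sum, ∫_0^π sin(nx)cos(n'x) dx = ½∫_0^π [sin((n+n')x) + sin((n−n')x)] dx, which is 0 when n+n' is even and 2n/(n²−n'²) when n+n' is odd (it need not vanish on (0, π)).
  u² squared terms: (-1)²·∫sin(2x)² dx = 1·π/2 = π/2;  (5)²·∫cos(x)² dx = 25·π/2 = 25*π/2.
  u² cross terms: 2·(-1)·(5)·∫sin(2x)·cos(x) dx = -10·(4/3) = -40/3.
  So ∫_0^π u² dx = π/2 + 25*π/2 − 40/3 = -40/3 + 13*π.
  (u')² squared terms: (-5)²·∫sin(x)² dx = 25·π/2 = 25*π/2;  (-2)²·∫cos(2x)² dx = 4·π/2 = 2*π.
  (u')² cross terms: 2·(-5)·(-2)·∫sin(x)·cos(2x) dx = 20·(-2/3) = -40/3.
  So ∫_0^π (u')² dx = 25*π/2 + 2*π − 40/3 = -40/3 + 29*π/2.
||u||_{H^1}^2 = (-40/3 + 13*π) + (-40/3 + 29*π/2) = -80/3 + 55*π/2.


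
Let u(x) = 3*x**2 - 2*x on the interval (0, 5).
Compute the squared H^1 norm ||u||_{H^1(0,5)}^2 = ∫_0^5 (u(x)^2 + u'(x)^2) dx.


||u||_{H^1}^2 = 15410/3

The H^1 norm (squared) on an interval (0, L) is
  ||u||_{H^1}^2 = ∫_0^L u(x)^2 dx + ∫_0^L u'(x)^2 dx.
Compute u'(x) = 6*x - 2.
Then u(x)^2 = 9*x**4 - 12*x**3 + 4*x**2 and u'(x)^2 = 36*x**2 - 24*x + 4.
Integrate each monomial from 0 to 5 using ∫_0^5 c·x^n dx = c·5^(n+1)/(n+1):
  ∫_0^5 u(x)^2 dx = ∫_0^5 (9*x^4 - 12*x^3 + 4*x^2) dx. Term by term:
    ∫_0^5 9*x^4 dx = 5625;  ∫_0^5 -12*x^3 dx = -1875;  ∫_0^5 4*x^2 dx = 500/3.
  Sum: 5625 − 1875 + 500/3 = 11750/3.
  ∫_0^5 u'(x)^2 dx = ∫_0^5 (36*x^2 - 24*x + 4) dx. Term by term:
    ∫_0^5 36*x^2 dx = 1500;  ∫_0^5 -24*x dx = -300;  ∫_0^5 4 dx = 20.
  Sum: 1500 − 300 + 20 = 1220.
Adding: ||u||_{H^1}^2 = 11750/3 + 1220 = 15410/3.


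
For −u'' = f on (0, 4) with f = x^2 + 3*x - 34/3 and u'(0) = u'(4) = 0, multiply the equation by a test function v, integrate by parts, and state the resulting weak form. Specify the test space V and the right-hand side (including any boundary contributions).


V = H^1(0, 4) (no boundary constraint on v; u is determined up to an additive constant); weak form: ∫_0^4 u'v' dx = ∫_0^4 (x^2 + 3*x - 34/3) v dx for all v ∈ V.

Multiply both sides by a test function v and integrate from 0 to 4:
  ∫_0^4 −u''(x) v(x) dx = ∫_0^4 f(x) v(x) dx.
Integrate the LHS by parts once:
  ∫_0^4 −u'' v dx = −[u'(x) v(x)]_0^4 + ∫_0^4 u'(x) v'(x) dx.
Thus ∫_0^4 u'(x) v'(x) dx = ∫_0^4 f(x) v(x) dx + [u'(x) v(x)]_0^4.
Choose V so that boundary terms are either known or forced to vanish.
u has homogeneous Neumann: u'(0) = u'(4) = 0. So [u' v]_0^4 = 0·v(4) − 0·v(0) = 0 for any v; take V = H^1(0, 4).
Weak formulation: find u (satisfying any essential BC) such that ∫_0^4 u'(x) v'(x) dx = ∫_0^4 f v dx for all v ∈ V (homogeneous Neumann, so boundary terms vanish).
Substituting f(x) = x^2 + 3*x - 34/3, the right-hand side is ∫_0^4 (x^2 + 3*x - 34/3) v dx.
Compatibility check (pure Neumann): taking v ≡ 1 ∈ V gives 0 = ∫_0^4 f dx + (0) − (0), i.e. ∫_0^4 f dx must equal u'(0) − u'(4) = 0. Indeed ∫_0^4 (x^2 + 3*x - 34/3) dx = 0, so the data are compatible. The solution is then unique only up to an additive constant (fix it e.g. by requiring ∫_0^4 u dx = 0).


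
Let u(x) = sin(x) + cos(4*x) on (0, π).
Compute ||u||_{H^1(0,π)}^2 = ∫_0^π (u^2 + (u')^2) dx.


||u||_{H^1(0,π)}^2 = -68/15 + 19*π/2

u'(x) = -4*sin(4*x) + cos(x).
Expand u² and (u')² and integrate term by term on (0, π), using: for integers n ≥ 1, ∫_0^π sin²(nx) dx = ∫_0^π cos²(nx) dx = π/2; for n ≠ n', ∫_0^π sin(nx)sin(n'x) dx = ∫_0^π cos(nx)cos(n'x) dx = 0; and by product-to-sum, ∫_0^π sin(nx)cos(n'x) dx = ½∫_0^π [sin((n+n')x) + sin((n−n')x)] dx, which is 0 when n+n' is even and 2n/(n²−n'²) when n+n' is odd (it need not vanish on (0, π)).
  u² squared terms: (1)²·∫cos(4x)² dx = 1·π/2 = π/2;  (1)²·∫sin(x)² dx = 1·π/2 = π/2.
  u² cross terms: 2·(1)·(1)·∫cos(4x)·sin(x) dx = 2·(-2/15) = -4/15.
  So ∫_0^π u² dx = π/2 + π/2 − 4/15 = -4/15 + π.
  (u')² squared terms: (-4)²·∫sin(4x)² dx = 16·π/2 = 8*π;  (1)²·∫cos(x)² dx = 1·π/2 = π/2.
  (u')² cross terms: 2·(-4)·(1)·∫sin(4x)·cos(x) dx = -8·(8/15) = -64/15.
  So ∫_0^π (u')² dx = 8*π + π/2 − 64/15 = -64/15 + 17*π/2.
||u||_{H^1}^2 = (-4/15 + π) + (-64/15 + 17*π/2) = -68/15 + 19*π/2.


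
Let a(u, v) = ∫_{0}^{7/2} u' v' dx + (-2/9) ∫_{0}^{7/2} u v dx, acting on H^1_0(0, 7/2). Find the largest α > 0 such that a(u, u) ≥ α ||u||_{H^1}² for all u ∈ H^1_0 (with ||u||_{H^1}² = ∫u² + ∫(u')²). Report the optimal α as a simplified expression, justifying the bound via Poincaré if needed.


α = 2*(-49 + 18*π^2)/(9*(4*π^2 + 49))

Coercivity of a(·,·) on H^1_0(0, 7/2) means a(u, u) ≥ α ||u||_{H^1}² for every u ∈ H^1_0.
The interval has length L = 7/2, and Poincaré/coercivity depend only on L. Here a(u, u) = ∫(u')² + (-2/9)·∫u².
Here c = -2/9 < 0 with |c| < (π/L)² = 4*π^2/49, so coercivity still holds. The condition a(u,u) ≥ α||u||_{H^1}² reads (1−α)∫(u')² ≥ (α−c)∫u². Any admissible α is ≤ 1 (rapidly oscillating u have ∫u²/∫(u')² → 0), and α = 1 would force 0 ≥ (1−c)∫u², impossible since c < 1; so 1−α > 0. By the sharp Poincaré inequality on H^1_0 of an interval of length L, ∫(u')² ≥ (π/L)²∫u² with equality for the first sine mode sin(π(x−x₀)/L) (x₀ the left endpoint), so the inequality holds for all u iff (1−α)(π/L)² ≥ α − c, i.e. α ≤ ((π/L)² + c)/((π/L)² + 1) = (1 + c(L/π)²)/(1 + (L/π)²). (Direct route, valid since c ≤ 0: Poincaré gives c∫u² ≥ c(L/π)²∫(u')², so a(u,u) ≥ (1 + c(L/π)²)∫(u')², while ||u||_{H^1}² ≤ (1 + (L/π)²)∫(u')²; dividing yields the same α.) With (π/L)² = 4*π^2/49 and c = -2/9, the largest admissible constant is α = ((π/L)² + c)/((π/L)² + 1).
Simplifying, α = 2*(-49 + 18*π^2)/(9*(4*π^2 + 49)).


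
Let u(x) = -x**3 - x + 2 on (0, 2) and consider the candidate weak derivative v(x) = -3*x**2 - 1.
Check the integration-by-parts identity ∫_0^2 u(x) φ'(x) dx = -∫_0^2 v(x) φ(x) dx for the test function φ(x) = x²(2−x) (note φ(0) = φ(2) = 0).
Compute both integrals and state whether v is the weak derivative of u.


LHS = 116/15, RHS = 116/15. Yes, v = u' weakly.

u(x) = -x**3 - x + 2, classical derivative u'(x) = -3*x**2 - 1.
φ(x) = x²(2−x), so φ'(x) = x*(4 - 3*x).
Note φ(0) = φ(2) = 0, so the boundary term u·φ vanishes.
LHS = ∫_0^2 u(x) φ'(x) dx = ∫_0^2 (3*x^5 - 4*x^4 + 3*x^3 - 10*x^2 + 8*x) dx. Term by term:
  ∫_0^2 3*x^5 dx = 32;  ∫_0^2 -4*x^4 dx = -128/5;  ∫_0^2 3*x^3 dx = 12;
  ∫_0^2 -10*x^2 dx = -80/3;  ∫_0^2 8*x dx = 16.
Sum: 32 − 128/5 + 12 − 80/3 + 16 = 116/15.
So LHS = 116/15.
∫_0^2 v(x) φ(x) dx = ∫_0^2 (3*x^5 - 6*x^4 + x^3 - 2*x^2) dx. Term by term:
  ∫_0^2 3*x^5 dx = 32;  ∫_0^2 -6*x^4 dx = -192/5;  ∫_0^2 x^3 dx = 4;
  ∫_0^2 -2*x^2 dx = -16/3.
Sum: 32 − 192/5 + 4 − 16/3 = -116/15.
So RHS = -∫_0^2 v(x) φ(x) dx = 116/15.
LHS = RHS, so the identity holds for this test φ.
Moreover u is smooth here and v(x) = u'(x) = -3*x**2 - 1 pointwise, so the identity holds for every test function. Hence v is the weak derivative of u.


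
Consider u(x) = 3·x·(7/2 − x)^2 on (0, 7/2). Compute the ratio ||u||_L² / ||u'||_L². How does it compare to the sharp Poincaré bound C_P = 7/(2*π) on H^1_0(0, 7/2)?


||u||_L² / ||u'||_L² = sqrt(14)/4 < C_P = 7/(2*π).

u(x) = 3·x·(7/2 − x)^2, so u'(x) = 9*x^2 - 42*x + 147/4.
u(x) = 3·x·(7/2 − x)^2 vanishes at x = 0 and x = 7/2, so u ∈ H^1_0(0, 7/2). Differentiate via the product rule and integrate the resulting polynomials term by term.
  ∫_0^7/2 u² dx = ∫_0^7/2 (9*x^6 - 126*x^5 + 1323*x^4/2 - 3087*x^3/2 + 21609*x^2/16) dx. Term by term:
    ∫_0^7/2 9*x^6 dx = 1058841/128;  ∫_0^7/2 -126*x^5 dx = -2470629/64;  ∫_0^7/2 1323*x^4/2 dx = 22235661/320;
    ∫_0^7/2 -3087*x^3/2 dx = -7411887/128;  ∫_0^7/2 21609*x^2/16 dx = 2470629/128.
  Sum: 1058841/128 − 2470629/64 + 22235661/320 − 7411887/128 + 2470629/128 = 352947/640.
  ∫_0^7/2 (u')² dx = ∫_0^7/2 (81*x^4 - 756*x^3 + 4851*x^2/2 - 3087*x + 21609/16) dx. Term by term:
    ∫_0^7/2 81*x^4 dx = 1361367/160;  ∫_0^7/2 -756*x^3 dx = -453789/16;  ∫_0^7/2 4851*x^2/2 dx = 554631/16;
    ∫_0^7/2 -3087*x dx = -151263/8;  ∫_0^7/2 21609/16 dx = 151263/32.
  Sum: 1361367/160 − 453789/16 + 554631/16 − 151263/8 + 151263/32 = 50421/80.
∫_0^7/2 u² dx = 352947/640, so ||u||_L² = 343*sqrt(30)/80.
∫_0^7/2 (u')² dx = 50421/80, so ||u'||_L² = 49*sqrt(105)/20.
Ratio ||u||_L² / ||u'||_L² = sqrt(14)/4.
Sharp Poincaré constant on H^1_0(0, 7/2) is C_P = L/π = 7/(2*π), achieved by sin(2*π/7·x).
A polynomial bump cannot attain the sharp Poincaré constant (only the first sine eigenfunction does), so the ratio is strictly less than C_P, consistent with ||u||_L² ≤ C_P ||u'||_L².


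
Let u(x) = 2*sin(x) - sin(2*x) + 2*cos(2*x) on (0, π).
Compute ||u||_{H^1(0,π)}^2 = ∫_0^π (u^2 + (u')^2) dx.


||u||_{H^1(0,π)}^2 = -80/3 + 33*π/2

u'(x) = -4*sin(2*x) + 2*cos(x) - 2*cos(2*x).
Expand u² and (u')² and integrate term by term on (0, π), using: for integers n ≥ 1, ∫_0^π sin²(nx) dx = ∫_0^π cos²(nx) dx = π/2; for n ≠ n', ∫_0^π sin(nx)sin(n'x) dx = ∫_0^π cos(nx)cos(n'x) dx = 0; and by product-to-sum, ∫_0^π sin(nx)cos(n'x) dx = ½∫_0^π [sin((n+n')x) + sin((n−n')x)] dx, which is 0 when n+n' is even and 2n/(n²−n'²) when n+n' is odd (it need not vanish on (0, π)).
  u² squared terms: (-1)²·∫sin(2x)² dx = 1·π/2 = π/2;  (2)²·∫cos(2x)² dx = 4·π/2 = 2*π;  (2)²·∫sin(x)² dx = 4·π/2 = 2*π.
  u² cross terms: 2·(-1)·(2)·∫sin(2x)·cos(2x) dx = -4·(0) = 0;  2·(-1)·(2)·∫sin(2x)·sin(x) dx = -4·(0) = 0;  2·(2)·(2)·∫cos(2x)·sin(x) dx = 8·(-2/3) = -16/3.
  So ∫_0^π u² dx = π/2 + 2*π + 2*π + 0 + 0 − 16/3 = -16/3 + 9*π/2.
  (u')² squared terms: (-4)²·∫sin(2x)² dx = 16·π/2 = 8*π;  (-2)²·∫cos(2x)² dx = 4·π/2 = 2*π;  (2)²·∫cos(x)² dx = 4·π/2 = 2*π.
  (u')² cross terms: 2·(-4)·(-2)·∫sin(2x)·cos(2x) dx = 16·(0) = 0;  2·(-4)·(2)·∫sin(2x)·cos(x) dx = -16·(4/3) = -64/3;  2·(-2)·(2)·∫cos(2x)·cos(x) dx = -8·(0) = 0.
  So ∫_0^π (u')² dx = 8*π + 2*π + 2*π + 0 − 64/3 + 0 = -64/3 + 12*π.
||u||_{H^1}^2 = (-16/3 + 9*π/2) + (-64/3 + 12*π) = -80/3 + 33*π/2.


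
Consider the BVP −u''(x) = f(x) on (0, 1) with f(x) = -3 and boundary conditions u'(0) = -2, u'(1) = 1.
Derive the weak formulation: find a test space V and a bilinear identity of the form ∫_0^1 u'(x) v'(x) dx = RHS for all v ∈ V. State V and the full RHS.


V = H^1(0, 1) (v unrestricted at boundary; u is determined up to an additive constant); weak form: ∫_0^1 u'v' dx = ∫_0^1 (-3) v dx + v(1) + 2·v(0) for all v ∈ V.

Multiply both sides by a test function v and integrate from 0 to 1:
  ∫_0^1 −u''(x) v(x) dx = ∫_0^1 f(x) v(x) dx.
Integrate the LHS by parts once:
  ∫_0^1 −u'' v dx = −[u'(x) v(x)]_0^1 + ∫_0^1 u'(x) v'(x) dx.
Thus ∫_0^1 u'(x) v'(x) dx = ∫_0^1 f(x) v(x) dx + [u'(x) v(x)]_0^1.
Choose V so that boundary terms are either known or forced to vanish.
u has inhomogeneous Neumann u'(0) = -2, u'(1) = 1. [u' v]_0^1 = (1)·v(1) − (-2)·v(0) = v(1) + 2·v(0). Take V = H^1(0, 1); boundary term becomes part of RHS.
Weak formulation: find u (satisfying any essential BC) such that ∫_0^1 u'(x) v'(x) dx = ∫_0^1 f v dx + v(1) + 2·v(0) for all v ∈ V (Neumann data are natural BCs: they enter the RHS as boundary terms).
Substituting f(x) = -3, the right-hand side is ∫_0^1 (-3) v dx + v(1) + 2·v(0).
Compatibility check (pure Neumann): taking v ≡ 1 ∈ V gives 0 = ∫_0^1 f dx + (1) − (-2), i.e. ∫_0^1 f dx must equal u'(0) − u'(1) = -3. Indeed ∫_0^1 (-3) dx = -3, so the data are compatible. The solution is then unique only up to an additive constant (fix it e.g. by requiring ∫_0^1 u dx = 0).


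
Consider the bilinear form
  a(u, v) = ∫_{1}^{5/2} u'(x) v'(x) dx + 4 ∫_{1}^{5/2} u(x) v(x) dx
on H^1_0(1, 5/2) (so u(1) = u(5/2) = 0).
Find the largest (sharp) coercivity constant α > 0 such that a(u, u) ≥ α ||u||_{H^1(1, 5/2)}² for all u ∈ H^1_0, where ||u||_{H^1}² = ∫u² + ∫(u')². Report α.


α = 1

Coercivity of a(·,·) on H^1_0(1, 5/2) means a(u, u) ≥ α ||u||_{H^1}² for every u ∈ H^1_0.
The interval has length L = 3/2, and Poincaré/coercivity depend only on L. Here a(u, u) = ∫(u')² + (4)·∫u².
Here c = 4 ≥ 1, so a(u,u) = ∫(u')² + c∫u² ≥ ∫(u')² + ∫u² = ||u||_{H^1}², i.e. α = 1 works. No larger α is possible: a(u,u) ≥ α||u||_{H^1}² means (1−α)∫(u')² ≥ (α−c)∫u², and for the modes u_n = sin(nπ(x−x₀)/L) (x₀ the left endpoint) one has ∫u_n²/∫(u_n')² = (L/(nπ))² → 0, so a(u_n,u_n)/||u_n||_{H^1}² → 1. Hence the optimal constant is α = 1.
Therefore α = 1.


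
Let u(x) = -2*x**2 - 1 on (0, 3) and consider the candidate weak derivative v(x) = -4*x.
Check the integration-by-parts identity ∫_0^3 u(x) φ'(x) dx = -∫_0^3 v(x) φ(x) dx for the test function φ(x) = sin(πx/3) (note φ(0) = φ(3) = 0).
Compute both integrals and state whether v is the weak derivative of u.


LHS = 36/π, RHS = 36/π. Yes, v = u' weakly.

u(x) = -2*x**2 - 1, classical derivative u'(x) = -4*x.
φ(x) = sin(πx/3), so φ'(x) = π*cos(π*x/3)/3.
Note φ(0) = φ(3) = 0, so the boundary term u·φ vanishes.
LHS = ∫_0^3 u(x) φ'(x) dx = ∫_0^3 (-2*π*x^2*cos(π*x/3)/3 - π*cos(π*x/3)/3) dx. Term by term:
  ∫_0^3 -π*cos(π*x/3)/3 dx = 0;  ∫_0^3 -2*π*x^2*cos(π*x/3)/3 dx = 36/π.
Sum: 0 + 36/π = 36/π.
So LHS = 36/π.
∫_0^3 v(x) φ(x) dx = ∫_0^3 (-4*x*sin(π*x/3)) dx. Term by term:
  ∫_0^3 -4*x*sin(π*x/3) dx = -36/π.
So RHS = -∫_0^3 v(x) φ(x) dx = 36/π.
LHS = RHS, so the identity holds for this test φ.
Moreover u is smooth here and v(x) = u'(x) = -4*x pointwise, so the identity holds for every test function. Hence v is the weak derivative of u.


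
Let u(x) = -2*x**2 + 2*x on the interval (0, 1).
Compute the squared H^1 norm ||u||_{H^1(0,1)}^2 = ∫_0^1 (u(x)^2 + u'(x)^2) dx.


||u||_{H^1}^2 = 22/15

The H^1 norm (squared) on an interval (0, L) is
  ||u||_{H^1}^2 = ∫_0^L u(x)^2 dx + ∫_0^L u'(x)^2 dx.
Compute u'(x) = 2 - 4*x.
Then u(x)^2 = 4*x**4 - 8*x**3 + 4*x**2 and u'(x)^2 = 16*x**2 - 16*x + 4.
Integrate each monomial from 0 to 1 using ∫_0^1 c·x^n dx = c·1^(n+1)/(n+1):
  ∫_0^1 u(x)^2 dx = ∫_0^1 (4*x^4 - 8*x^3 + 4*x^2) dx. Term by term:
    ∫_0^1 4*x^4 dx = 4/5;  ∫_0^1 -8*x^3 dx = -2;  ∫_0^1 4*x^2 dx = 4/3.
  Sum: 4/5 − 2 + 4/3 = 2/15.
  ∫_0^1 u'(x)^2 dx = ∫_0^1 (16*x^2 - 16*x + 4) dx. Term by term:
    ∫_0^1 16*x^2 dx = 16/3;  ∫_0^1 -16*x dx = -8;  ∫_0^1 4 dx = 4.
  Sum: 16/3 − 8 + 4 = 4/3.
Adding: ||u||_{H^1}^2 = 2/15 + 4/3 = 22/15.


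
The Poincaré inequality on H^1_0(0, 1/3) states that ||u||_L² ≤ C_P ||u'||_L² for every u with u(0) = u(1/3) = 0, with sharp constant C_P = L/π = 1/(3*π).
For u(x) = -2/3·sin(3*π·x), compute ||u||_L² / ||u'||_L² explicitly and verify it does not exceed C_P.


||u||_L² / ||u'||_L² = 1/(3*π) = C_P.

u(x) = -2/3·sin(3*π·x), so u'(x) = -2*π*cos(3*π*x).
Writing u(x) = A·sin(kπx/L) with A = -2/3 and k = 1, use ∫_0^L sin²(kπx/L) dx = L/2 and ∫_0^L cos²(kπx/L) dx = L/2.
u² = 4/9·sin²(3*π·x) and (u')² = 4*π^2·cos²(3*π·x), and each of sin², cos² integrates to L/2 = 1/6 over (0, 1/3).
∫_0^1/3 u² dx = 2/27, so ||u||_L² = sqrt(6)/9.
∫_0^1/3 (u')² dx = 2*π^2/3, so ||u'||_L² = sqrt(6)*π/3.
Ratio ||u||_L² / ||u'||_L² = 1/(3*π).
Sharp Poincaré constant on H^1_0(0, 1/3) is C_P = L/π = 1/(3*π), achieved by sin(3*π·x).
This is the k = 1 eigenfunction (up to amplitude), so the ratio equals the sharp Poincaré constant exactly.


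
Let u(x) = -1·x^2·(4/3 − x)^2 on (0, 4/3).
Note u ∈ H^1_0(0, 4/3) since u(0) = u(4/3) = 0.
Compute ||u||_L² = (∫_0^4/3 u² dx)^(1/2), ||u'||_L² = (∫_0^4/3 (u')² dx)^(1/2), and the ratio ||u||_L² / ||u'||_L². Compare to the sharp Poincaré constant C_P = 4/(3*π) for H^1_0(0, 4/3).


||u||_L² / ||u'||_L² = 2*sqrt(3)/9 < C_P = 4/(3*π).

u(x) = -1·x^2·(4/3 − x)^2, so u'(x) = 4*x*(-9*x^2 + 18*x - 8)/9.
u(x) = -1·x^2·(4/3 − x)^2 vanishes at x = 0 and x = 4/3, so u ∈ H^1_0(0, 4/3). Differentiate via the product rule and integrate the resulting polynomials term by term.
  ∫_0^4/3 u² dx = ∫_0^4/3 (x^8 - 16*x^7/3 + 32*x^6/3 - 256*x^5/27 + 256*x^4/81) dx. Term by term:
    ∫_0^4/3 x^8 dx = 262144/177147;  ∫_0^4/3 -16*x^7/3 dx = -131072/19683;  ∫_0^4/3 32*x^6/3 dx = 524288/45927;
    ∫_0^4/3 -256*x^5/27 dx = -524288/59049;  ∫_0^4/3 256*x^4/81 dx = 262144/98415.
  Sum: 262144/177147 − 131072/19683 + 524288/45927 − 524288/59049 + 262144/98415 = 131072/6200145.
  ∫_0^4/3 (u')² dx = ∫_0^4/3 (16*x^6 - 64*x^5 + 832*x^4/9 - 512*x^3/9 + 1024*x^2/81) dx. Term by term:
    ∫_0^4/3 16*x^6 dx = 262144/15309;  ∫_0^4/3 -64*x^5 dx = -131072/2187;  ∫_0^4/3 832*x^4/9 dx = 851968/10935;
    ∫_0^4/3 -512*x^3/9 dx = -32768/729;  ∫_0^4/3 1024*x^2/81 dx = 65536/6561.
  Sum: 262144/15309 − 131072/2187 + 851968/10935 − 32768/729 + 65536/6561 = 32768/229635.
∫_0^4/3 u² dx = 131072/6200145, so ||u||_L² = 256*sqrt(210)/25515.
∫_0^4/3 (u')² dx = 32768/229635, so ||u'||_L² = 128*sqrt(70)/2835.
Ratio ||u||_L² / ||u'||_L² = 2*sqrt(3)/9.
Sharp Poincaré constant on H^1_0(0, 4/3) is C_P = L/π = 4/(3*π), achieved by sin(3*π/4·x).
A polynomial bump cannot attain the sharp Poincaré constant (only the first sine eigenfunction does), so the ratio is strictly less than C_P, consistent with ||u||_L² ≤ C_P ||u'||_L².


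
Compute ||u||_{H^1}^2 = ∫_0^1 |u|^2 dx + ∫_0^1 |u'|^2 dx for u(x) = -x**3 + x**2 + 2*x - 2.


||u||_{H^1}^2 = 187/35

The H^1 norm (squared) on an interval (0, L) is
  ||u||_{H^1}^2 = ∫_0^L u(x)^2 dx + ∫_0^L u'(x)^2 dx.
Compute u'(x) = -3*x**2 + 2*x + 2.
Then u(x)^2 = x**6 - 2*x**5 - 3*x**4 + 8*x**3 - 8*x + 4 and u'(x)^2 = 9*x**4 - 12*x**3 - 8*x**2 + 8*x + 4.
Integrate each monomial from 0 to 1 using ∫_0^1 c·x^n dx = c·1^(n+1)/(n+1):
  ∫_0^1 u(x)^2 dx = ∫_0^1 (x^6 - 2*x^5 - 3*x^4 + 8*x^3 - 8*x + 4) dx. Term by term:
    ∫_0^1 x^6 dx = 1/7;  ∫_0^1 -2*x^5 dx = -1/3;  ∫_0^1 -3*x^4 dx = -3/5;
    ∫_0^1 8*x^3 dx = 2;  ∫_0^1 -8*x dx = -4;  ∫_0^1 4 dx = 4.
  Sum: 1/7 − 1/3 − 3/5 + 2 − 4 + 4 = 127/105.
  ∫_0^1 u'(x)^2 dx = ∫_0^1 (9*x^4 - 12*x^3 - 8*x^2 + 8*x + 4) dx. Term by term:
    ∫_0^1 9*x^4 dx = 9/5;  ∫_0^1 -12*x^3 dx = -3;  ∫_0^1 -8*x^2 dx = -8/3;
    ∫_0^1 8*x dx = 4;  ∫_0^1 4 dx = 4.
  Sum: 9/5 − 3 − 8/3 + 4 + 4 = 62/15.
Adding: ||u||_{H^1}^2 = 127/105 + 62/15 = 187/35.


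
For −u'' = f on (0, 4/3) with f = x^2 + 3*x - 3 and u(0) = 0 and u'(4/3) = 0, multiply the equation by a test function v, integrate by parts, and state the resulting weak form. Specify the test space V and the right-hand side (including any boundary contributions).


V = {v ∈ H^1(0, 4/3) : v(0) = 0} (test functions vanish at x = 0 where u is specified); weak form: ∫_0^4/3 u'v' dx = ∫_0^4/3 (x^2 + 3*x - 3) v dx for all v ∈ V.

Multiply both sides by a test function v and integrate from 0 to 4/3:
  ∫_0^4/3 −u''(x) v(x) dx = ∫_0^4/3 f(x) v(x) dx.
Integrate the LHS by parts once:
  ∫_0^4/3 −u'' v dx = −[u'(x) v(x)]_0^4/3 + ∫_0^4/3 u'(x) v'(x) dx.
Thus ∫_0^4/3 u'(x) v'(x) dx = ∫_0^4/3 f(x) v(x) dx + [u'(x) v(x)]_0^4/3.
Choose V so that boundary terms are either known or forced to vanish.
Mixed BC: u(0) = 0 (Dirichlet) and u'(4/3) = 0 (Neumann). Define V = {v ∈ H^1(0, 4/3) : v(0) = 0}. Then [u' v]_0^4/3 = u'(4/3)·v(4/3) − u'(0)·0 = 0.
Weak formulation: find u (satisfying any essential BC) such that ∫_0^4/3 u'(x) v'(x) dx = ∫_0^4/3 f v dx for all v ∈ V (Dirichlet at 0 absorbed into V; the Neumann datum at x = 4/3 is zero, so no boundary term remains).
Substituting f(x) = x^2 + 3*x - 3, the right-hand side is ∫_0^4/3 (x^2 + 3*x - 3) v dx.


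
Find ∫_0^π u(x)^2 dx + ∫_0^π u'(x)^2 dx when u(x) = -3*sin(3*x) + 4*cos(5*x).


||u||_{H^1(0,π)}^2 = 253*π

u'(x) = -20*sin(5*x) - 9*cos(3*x).
Expand u² and (u')² and integrate term by term on (0, π), using: for integers n ≥ 1, ∫_0^π sin²(nx) dx = ∫_0^π cos²(nx) dx = π/2; for n ≠ n', ∫_0^π sin(nx)sin(n'x) dx = ∫_0^π cos(nx)cos(n'x) dx = 0; and by product-to-sum, ∫_0^π sin(nx)cos(n'x) dx = ½∫_0^π [sin((n+n')x) + sin((n−n')x)] dx, which is 0 when n+n' is even and 2n/(n²−n'²) when n+n' is odd (it need not vanish on (0, π)).
  u² squared terms: (-3)²·∫sin(3x)² dx = 9·π/2 = 9*π/2;  (4)²·∫cos(5x)² dx = 16·π/2 = 8*π.
  u² cross terms: 2·(-3)·(4)·∫sin(3x)·cos(5x) dx = -24·(0) = 0.
  So ∫_0^π u² dx = 9*π/2 + 8*π + 0 = 25*π/2.
  (u')² squared terms: (-20)²·∫sin(5x)² dx = 400·π/2 = 200*π;  (-9)²·∫cos(3x)² dx = 81·π/2 = 81*π/2.
  (u')² cross terms: 2·(-20)·(-9)·∫sin(5x)·cos(3x) dx = 360·(0) = 0.
  So ∫_0^π (u')² dx = 200*π + 81*π/2 + 0 = 481*π/2.
||u||_{H^1}^2 = (25*π/2) + (481*π/2) = 253*π.


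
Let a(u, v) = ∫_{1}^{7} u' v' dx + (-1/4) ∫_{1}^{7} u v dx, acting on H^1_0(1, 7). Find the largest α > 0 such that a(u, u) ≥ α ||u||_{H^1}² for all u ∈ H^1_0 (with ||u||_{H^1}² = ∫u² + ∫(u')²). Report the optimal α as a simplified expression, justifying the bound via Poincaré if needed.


α = (-9 + π^2)/(π^2 + 36)

Coercivity of a(·,·) on H^1_0(1, 7) means a(u, u) ≥ α ||u||_{H^1}² for every u ∈ H^1_0.
The interval has length L = 6, and Poincaré/coercivity depend only on L. Here a(u, u) = ∫(u')² + (-1/4)·∫u².
Here c = -1/4 < 0 with |c| < (π/L)² = π^2/36, so coercivity still holds. The condition a(u,u) ≥ α||u||_{H^1}² reads (1−α)∫(u')² ≥ (α−c)∫u². Any admissible α is ≤ 1 (rapidly oscillating u have ∫u²/∫(u')² → 0), and α = 1 would force 0 ≥ (1−c)∫u², impossible since c < 1; so 1−α > 0. By the sharp Poincaré inequality on H^1_0 of an interval of length L, ∫(u')² ≥ (π/L)²∫u² with equality for the first sine mode sin(π(x−x₀)/L) (x₀ the left endpoint), so the inequality holds for all u iff (1−α)(π/L)² ≥ α − c, i.e. α ≤ ((π/L)² + c)/((π/L)² + 1) = (1 + c(L/π)²)/(1 + (L/π)²). (Direct route, valid since c ≤ 0: Poincaré gives c∫u² ≥ c(L/π)²∫(u')², so a(u,u) ≥ (1 + c(L/π)²)∫(u')², while ||u||_{H^1}² ≤ (1 + (L/π)²)∫(u')²; dividing yields the same α.) With (π/L)² = π^2/36 and c = -1/4, the largest admissible constant is α = ((π/L)² + c)/((π/L)² + 1).
Simplifying, α = (-9 + π^2)/(π^2 + 36).


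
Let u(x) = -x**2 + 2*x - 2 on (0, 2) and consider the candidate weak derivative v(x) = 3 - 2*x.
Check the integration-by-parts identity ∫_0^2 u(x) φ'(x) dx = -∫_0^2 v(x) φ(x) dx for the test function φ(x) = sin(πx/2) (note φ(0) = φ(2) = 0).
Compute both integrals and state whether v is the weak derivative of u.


LHS = 0, RHS = -4/π. No, v is not the weak derivative of u.

u(x) = -x**2 + 2*x - 2, classical derivative u'(x) = 2 - 2*x.
φ(x) = sin(πx/2), so φ'(x) = π*cos(π*x/2)/2.
Note φ(0) = φ(2) = 0, so the boundary term u·φ vanishes.
LHS = ∫_0^2 u(x) φ'(x) dx = ∫_0^2 (-π*x^2*cos(π*x/2)/2 + π*x*cos(π*x/2) - π*cos(π*x/2)) dx. Term by term:
  ∫_0^2 -π*cos(π*x/2) dx = 0;  ∫_0^2 π*x*cos(π*x/2) dx = -8/π;  ∫_0^2 -π*x^2*cos(π*x/2)/2 dx = 8/π.
Sum: 0 − 8/π + 8/π = 0.
So LHS = 0.
∫_0^2 v(x) φ(x) dx = ∫_0^2 (-2*x*sin(π*x/2) + 3*sin(π*x/2)) dx. Term by term:
  ∫_0^2 3*sin(π*x/2) dx = 12/π;  ∫_0^2 -2*x*sin(π*x/2) dx = -8/π.
Sum: 12/π − 8/π = 4/π.
So RHS = -∫_0^2 v(x) φ(x) dx = -4/π.
LHS − RHS = 4/π ≠ 0, so the identity fails.
(For a valid weak derivative the identity must hold for EVERY test function, in particular this one. The failure shows v is NOT the weak derivative of u.)
Correct weak derivative would be u'(x) = 2 - 2*x.


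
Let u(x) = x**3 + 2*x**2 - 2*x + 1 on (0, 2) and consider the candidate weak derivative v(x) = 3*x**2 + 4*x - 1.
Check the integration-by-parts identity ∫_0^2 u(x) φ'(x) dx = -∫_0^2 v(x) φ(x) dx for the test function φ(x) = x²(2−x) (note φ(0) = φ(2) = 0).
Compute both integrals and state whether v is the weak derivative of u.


LHS = -152/15, RHS = -172/15. No, v is not the weak derivative of u.

u(x) = x**3 + 2*x**2 - 2*x + 1, classical derivative u'(x) = 3*x**2 + 4*x - 2.
φ(x) = x²(2−x), so φ'(x) = x*(4 - 3*x).
Note φ(0) = φ(2) = 0, so the boundary term u·φ vanishes.
LHS = ∫_0^2 u(x) φ'(x) dx = ∫_0^2 (-3*x^5 - 2*x^4 + 14*x^3 - 11*x^2 + 4*x) dx. Term by term:
  ∫_0^2 -3*x^5 dx = -32;  ∫_0^2 -2*x^4 dx = -64/5;  ∫_0^2 14*x^3 dx = 56;
  ∫_0^2 -11*x^2 dx = -88/3;  ∫_0^2 4*x dx = 8.
Sum: -32 − 64/5 + 56 − 88/3 + 8 = -152/15.
So LHS = -152/15.
∫_0^2 v(x) φ(x) dx = ∫_0^2 (-3*x^5 + 2*x^4 + 9*x^3 - 2*x^2) dx. Term by term:
  ∫_0^2 -3*x^5 dx = -32;  ∫_0^2 2*x^4 dx = 64/5;  ∫_0^2 9*x^3 dx = 36;
  ∫_0^2 -2*x^2 dx = -16/3.
Sum: -32 + 64/5 + 36 − 16/3 = 172/15.
So RHS = -∫_0^2 v(x) φ(x) dx = -172/15.
LHS − RHS = 4/3 ≠ 0, so the identity fails.
(For a valid weak derivative the identity must hold for EVERY test function, in particular this one. The failure shows v is NOT the weak derivative of u.)
Correct weak derivative would be u'(x) = 3*x**2 + 4*x - 2.


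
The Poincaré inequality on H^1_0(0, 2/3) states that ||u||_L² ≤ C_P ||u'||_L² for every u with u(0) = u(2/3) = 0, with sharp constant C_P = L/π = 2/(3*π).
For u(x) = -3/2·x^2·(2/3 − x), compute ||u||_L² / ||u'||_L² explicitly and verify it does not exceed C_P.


||u||_L² / ||u'||_L² = sqrt(14)/21 < C_P = 2/(3*π).

u(x) = -3/2·x^2·(2/3 − x), so u'(x) = x*(9*x - 4)/2.
u(x) = -3/2·x^2·(2/3 − x) vanishes at x = 0 and x = 2/3, so u ∈ H^1_0(0, 2/3). Differentiate via the product rule and integrate the resulting polynomials term by term.
  ∫_0^2/3 u² dx = ∫_0^2/3 (9*x^6/4 - 3*x^5 + x^4) dx. Term by term:
    ∫_0^2/3 9*x^6/4 dx = 32/1701;  ∫_0^2/3 -3*x^5 dx = -32/729;  ∫_0^2/3 x^4 dx = 32/1215.
  Sum: 32/1701 − 32/729 + 32/1215 = 32/25515.
  ∫_0^2/3 (u')² dx = ∫_0^2/3 (81*x^4/4 - 18*x^3 + 4*x^2) dx. Term by term:
    ∫_0^2/3 81*x^4/4 dx = 8/15;  ∫_0^2/3 -18*x^3 dx = -8/9;  ∫_0^2/3 4*x^2 dx = 32/81.
  Sum: 8/15 − 8/9 + 32/81 = 16/405.
∫_0^2/3 u² dx = 32/25515, so ||u||_L² = 4*sqrt(70)/945.
∫_0^2/3 (u')² dx = 16/405, so ||u'||_L² = 4*sqrt(5)/45.
Ratio ||u||_L² / ||u'||_L² = sqrt(14)/21.
Sharp Poincaré constant on H^1_0(0, 2/3) is C_P = L/π = 2/(3*π), achieved by sin(3*π/2·x).
A polynomial bump cannot attain the sharp Poincaré constant (only the first sine eigenfunction does), so the ratio is strictly less than C_P, consistent with ||u||_L² ≤ C_P ||u'||_L².


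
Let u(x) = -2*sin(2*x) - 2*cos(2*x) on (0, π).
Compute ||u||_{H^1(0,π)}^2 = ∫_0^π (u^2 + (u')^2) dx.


||u||_{H^1(0,π)}^2 = 20*π

u'(x) = 4*sin(2*x) - 4*cos(2*x).
Expand u² and (u')² and integrate term by term on (0, π), using: for integers n ≥ 1, ∫_0^π sin²(nx) dx = ∫_0^π cos²(nx) dx = π/2; for n ≠ n', ∫_0^π sin(nx)sin(n'x) dx = ∫_0^π cos(nx)cos(n'x) dx = 0; and by product-to-sum, ∫_0^π sin(nx)cos(n'x) dx = ½∫_0^π [sin((n+n')x) + sin((n−n')x)] dx, which is 0 when n+n' is even and 2n/(n²−n'²) when n+n' is odd (it need not vanish on (0, π)).
  u² squared terms: (-2)²·∫cos(2x)² dx = 4·π/2 = 2*π;  (-2)²·∫sin(2x)² dx = 4·π/2 = 2*π.
  u² cross terms: 2·(-2)·(-2)·∫cos(2x)·sin(2x) dx = 8·(0) = 0.
  So ∫_0^π u² dx = 2*π + 2*π + 0 = 4*π.
  (u')² squared terms: (-4)²·∫cos(2x)² dx = 16·π/2 = 8*π;  (4)²·∫sin(2x)² dx = 16·π/2 = 8*π.
  (u')² cross terms: 2·(-4)·(4)·∫cos(2x)·sin(2x) dx = -32·(0) = 0.
  So ∫_0^π (u')² dx = 8*π + 8*π + 0 = 16*π.
||u||_{H^1}^2 = (4*π) + (16*π) = 20*π.


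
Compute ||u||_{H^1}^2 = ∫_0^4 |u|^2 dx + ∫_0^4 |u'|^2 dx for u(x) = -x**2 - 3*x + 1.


||u||_{H^1}^2 = 13672/15

The H^1 norm (squared) on an interval (0, L) is
  ||u||_{H^1}^2 = ∫_0^L u(x)^2 dx + ∫_0^L u'(x)^2 dx.
Compute u'(x) = -2*x - 3.
Then u(x)^2 = x**4 + 6*x**3 + 7*x**2 - 6*x + 1 and u'(x)^2 = 4*x**2 + 12*x + 9.
Integrate each monomial from 0 to 4 using ∫_0^4 c·x^n dx = c·4^(n+1)/(n+1):
  ∫_0^4 u(x)^2 dx = ∫_0^4 (x^4 + 6*x^3 + 7*x^2 - 6*x + 1) dx. Term by term:
    ∫_0^4 x^4 dx = 1024/5;  ∫_0^4 6*x^3 dx = 384;  ∫_0^4 7*x^2 dx = 448/3;
    ∫_0^4 -6*x dx = -48;  ∫_0^4 1 dx = 4.
  Sum: 1024/5 + 384 + 448/3 − 48 + 4 = 10412/15.
  ∫_0^4 u'(x)^2 dx = ∫_0^4 (4*x^2 + 12*x + 9) dx. Term by term:
    ∫_0^4 4*x^2 dx = 256/3;  ∫_0^4 12*x dx = 96;  ∫_0^4 9 dx = 36.
  Sum: 256/3 + 96 + 36 = 652/3.
Adding: ||u||_{H^1}^2 = 10412/15 + 652/3 = 13672/15.


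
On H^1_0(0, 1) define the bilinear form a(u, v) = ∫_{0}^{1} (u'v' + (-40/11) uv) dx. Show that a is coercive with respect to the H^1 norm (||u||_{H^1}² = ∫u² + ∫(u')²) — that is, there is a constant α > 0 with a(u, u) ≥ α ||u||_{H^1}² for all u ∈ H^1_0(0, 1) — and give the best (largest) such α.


α = (-40/11 + π^2)/(1 + π^2)

Coercivity of a(·,·) on H^1_0(0, 1) means a(u, u) ≥ α ||u||_{H^1}² for every u ∈ H^1_0.
The interval has length L = 1, and Poincaré/coercivity depend only on L. Here a(u, u) = ∫(u')² + (-40/11)·∫u².
Here c = -40/11 < 0 with |c| < (π/L)² = π^2, so coercivity still holds. The condition a(u,u) ≥ α||u||_{H^1}² reads (1−α)∫(u')² ≥ (α−c)∫u². Any admissible α is ≤ 1 (rapidly oscillating u have ∫u²/∫(u')² → 0), and α = 1 would force 0 ≥ (1−c)∫u², impossible since c < 1; so 1−α > 0. By the sharp Poincaré inequality on H^1_0 of an interval of length L, ∫(u')² ≥ (π/L)²∫u² with equality for the first sine mode sin(π(x−x₀)/L) (x₀ the left endpoint), so the inequality holds for all u iff (1−α)(π/L)² ≥ α − c, i.e. α ≤ ((π/L)² + c)/((π/L)² + 1) = (1 + c(L/π)²)/(1 + (L/π)²). (Direct route, valid since c ≤ 0: Poincaré gives c∫u² ≥ c(L/π)²∫(u')², so a(u,u) ≥ (1 + c(L/π)²)∫(u')², while ||u||_{H^1}² ≤ (1 + (L/π)²)∫(u')²; dividing yields the same α.) With (π/L)² = π^2 and c = -40/11, the largest admissible constant is α = ((π/L)² + c)/((π/L)² + 1).
Simplifying, α = (-40/11 + π^2)/(1 + π^2).
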